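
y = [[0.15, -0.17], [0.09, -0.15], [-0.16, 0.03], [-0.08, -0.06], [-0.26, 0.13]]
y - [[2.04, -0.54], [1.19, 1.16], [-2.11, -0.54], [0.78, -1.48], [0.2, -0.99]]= [[-1.89,0.37],[-1.10,-1.31],[1.95,0.57],[-0.86,1.42],[-0.46,1.12]]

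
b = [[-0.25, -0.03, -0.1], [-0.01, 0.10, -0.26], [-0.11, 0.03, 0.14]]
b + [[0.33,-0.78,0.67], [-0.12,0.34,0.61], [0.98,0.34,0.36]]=[[0.08, -0.81, 0.57], [-0.13, 0.44, 0.35], [0.87, 0.37, 0.5]]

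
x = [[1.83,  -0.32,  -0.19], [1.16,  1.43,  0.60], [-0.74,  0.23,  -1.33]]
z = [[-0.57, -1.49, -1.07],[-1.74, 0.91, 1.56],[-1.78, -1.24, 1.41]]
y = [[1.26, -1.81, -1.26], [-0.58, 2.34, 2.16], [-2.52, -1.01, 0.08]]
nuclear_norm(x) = 5.12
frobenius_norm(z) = 4.08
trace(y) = 3.68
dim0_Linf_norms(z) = [1.78, 1.49, 1.56]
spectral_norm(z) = 3.27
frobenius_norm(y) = 4.93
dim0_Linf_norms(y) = [2.52, 2.34, 2.16]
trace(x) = 1.93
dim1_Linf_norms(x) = [1.83, 1.43, 1.33]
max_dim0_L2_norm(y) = 3.13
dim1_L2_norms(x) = [1.87, 1.94, 1.54]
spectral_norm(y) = 4.05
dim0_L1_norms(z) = [4.09, 3.64, 4.04]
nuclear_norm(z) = 6.32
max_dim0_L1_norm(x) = 3.73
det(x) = -4.34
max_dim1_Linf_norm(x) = 1.83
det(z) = -5.39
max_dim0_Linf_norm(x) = 1.83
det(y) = 4.58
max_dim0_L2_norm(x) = 2.29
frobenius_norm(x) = 3.10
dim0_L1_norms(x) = [3.73, 1.98, 2.12]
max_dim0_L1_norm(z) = 4.09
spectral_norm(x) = 2.46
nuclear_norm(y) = 7.24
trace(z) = 1.75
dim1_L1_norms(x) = [2.34, 3.19, 2.3]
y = x + z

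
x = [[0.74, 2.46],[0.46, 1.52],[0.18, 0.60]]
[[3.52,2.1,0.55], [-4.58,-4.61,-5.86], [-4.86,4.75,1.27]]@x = [[3.67, 12.18],[-6.56, -21.79],[-1.18, -3.97]]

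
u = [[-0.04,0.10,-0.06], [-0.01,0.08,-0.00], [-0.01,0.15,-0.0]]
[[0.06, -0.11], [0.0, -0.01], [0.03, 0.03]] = u@[[2.21,  5.62], [0.32,  0.57], [-1.87,  -0.96]]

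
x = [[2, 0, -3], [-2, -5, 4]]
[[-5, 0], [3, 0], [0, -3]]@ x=[[-10, 0, 15], [6, 0, -9], [6, 15, -12]]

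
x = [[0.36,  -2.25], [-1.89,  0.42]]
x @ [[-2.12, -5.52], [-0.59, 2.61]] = [[0.56,-7.86], [3.76,11.53]]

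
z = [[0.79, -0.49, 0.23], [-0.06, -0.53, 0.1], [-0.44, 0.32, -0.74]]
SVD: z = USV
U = [[-0.71, 0.02, -0.71],[-0.23, 0.94, 0.26],[0.67, 0.35, -0.66]]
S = [1.28, 0.47, 0.45]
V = [[-0.66, 0.53, -0.53], [-0.41, -0.84, -0.34], [-0.63, -0.01, 0.77]]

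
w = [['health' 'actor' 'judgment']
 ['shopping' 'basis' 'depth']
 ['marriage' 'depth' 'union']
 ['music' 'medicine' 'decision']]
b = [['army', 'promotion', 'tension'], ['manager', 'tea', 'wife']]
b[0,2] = 'tension'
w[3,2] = 'decision'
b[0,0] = 'army'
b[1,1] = 'tea'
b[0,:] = ['army', 'promotion', 'tension']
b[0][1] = 'promotion'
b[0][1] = 'promotion'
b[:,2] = ['tension', 'wife']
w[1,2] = 'depth'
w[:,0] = ['health', 'shopping', 'marriage', 'music']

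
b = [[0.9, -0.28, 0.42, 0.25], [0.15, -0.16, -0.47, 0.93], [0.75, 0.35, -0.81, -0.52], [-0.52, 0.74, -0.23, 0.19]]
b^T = [[0.9, 0.15, 0.75, -0.52],[-0.28, -0.16, 0.35, 0.74],[0.42, -0.47, -0.81, -0.23],[0.25, 0.93, -0.52, 0.19]]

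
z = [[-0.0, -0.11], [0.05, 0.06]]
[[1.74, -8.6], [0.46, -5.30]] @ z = [[-0.43, -0.71], [-0.26, -0.37]]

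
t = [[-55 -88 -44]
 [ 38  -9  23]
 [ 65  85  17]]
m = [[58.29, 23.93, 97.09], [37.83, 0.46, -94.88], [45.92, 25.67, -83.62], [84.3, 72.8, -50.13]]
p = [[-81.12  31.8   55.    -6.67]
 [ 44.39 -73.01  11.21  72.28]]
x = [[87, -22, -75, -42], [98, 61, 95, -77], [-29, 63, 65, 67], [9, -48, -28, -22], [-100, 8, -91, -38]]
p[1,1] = -73.01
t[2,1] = 85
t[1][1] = -9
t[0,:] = [-55, -88, -44]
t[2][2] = 17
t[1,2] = 23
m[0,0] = 58.29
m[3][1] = 72.8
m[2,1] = 25.67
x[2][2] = 65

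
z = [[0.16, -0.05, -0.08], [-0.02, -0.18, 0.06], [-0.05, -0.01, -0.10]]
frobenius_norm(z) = 0.29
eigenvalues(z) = [0.18, -0.13, -0.16]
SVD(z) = [[-0.33, 0.94, -0.03], [-0.94, -0.33, 0.13], [0.12, 0.07, 0.99]] @ diag([0.19273915467848365, 0.18491070054128073, 0.11027080791921504]) @ [[-0.21, 0.95, -0.21], [0.83, 0.06, -0.55], [-0.51, -0.29, -0.81]]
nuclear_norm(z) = 0.49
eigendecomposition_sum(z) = [[0.17, -0.02, -0.05], [-0.01, 0.0, 0.0], [-0.03, 0.00, 0.01]] + [[-0.01, 0.04, -0.09],[-0.03, 0.09, -0.23],[-0.03, 0.08, -0.21]] + [[0.01, -0.06, 0.07], [0.03, -0.27, 0.28], [0.01, -0.09, 0.10]]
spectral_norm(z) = 0.19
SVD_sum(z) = [[0.01, -0.06, 0.01], [0.04, -0.17, 0.04], [-0.0, 0.02, -0.0]] + [[0.15, 0.01, -0.1], [-0.05, -0.00, 0.03], [0.01, 0.00, -0.01]] + [[0.00,  0.0,  0.00], [-0.01,  -0.0,  -0.01], [-0.06,  -0.03,  -0.09]]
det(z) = 0.00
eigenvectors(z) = [[-0.98, 0.29, -0.22],[0.08, 0.71, -0.92],[0.17, 0.64, -0.31]]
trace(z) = -0.12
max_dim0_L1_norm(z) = 0.24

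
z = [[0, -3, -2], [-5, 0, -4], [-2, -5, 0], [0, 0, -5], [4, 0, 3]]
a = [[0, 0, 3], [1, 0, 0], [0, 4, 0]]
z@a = [[-3, -8, 0], [0, -16, -15], [-5, 0, -6], [0, -20, 0], [0, 12, 12]]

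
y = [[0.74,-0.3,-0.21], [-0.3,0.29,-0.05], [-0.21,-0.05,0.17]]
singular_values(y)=[0.93, 0.27, 0.0]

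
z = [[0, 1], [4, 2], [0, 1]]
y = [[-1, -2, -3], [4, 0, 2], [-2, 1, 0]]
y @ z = [[-8, -8], [0, 6], [4, 0]]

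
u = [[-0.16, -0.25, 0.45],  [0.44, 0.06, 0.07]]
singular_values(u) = [0.56, 0.42]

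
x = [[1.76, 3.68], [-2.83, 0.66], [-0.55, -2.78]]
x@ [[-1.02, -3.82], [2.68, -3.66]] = [[8.07, -20.19], [4.66, 8.40], [-6.89, 12.28]]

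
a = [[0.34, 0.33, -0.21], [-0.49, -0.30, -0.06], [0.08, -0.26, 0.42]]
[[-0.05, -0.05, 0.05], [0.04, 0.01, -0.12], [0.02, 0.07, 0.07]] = a@[[-0.11, 0.0, 0.26], [0.02, -0.05, -0.05], [0.09, 0.14, 0.09]]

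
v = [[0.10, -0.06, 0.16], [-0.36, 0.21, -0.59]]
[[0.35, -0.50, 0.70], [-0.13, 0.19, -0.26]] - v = [[0.25, -0.44, 0.54], [0.23, -0.02, 0.33]]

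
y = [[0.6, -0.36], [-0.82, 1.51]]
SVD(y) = [[-0.34, 0.94], [0.94, 0.34]] @ diag([1.8248471812706937, 0.3347129591282719]) @ [[-0.53,  0.84], [0.84,  0.53]]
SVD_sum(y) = [[0.33, -0.53], [-0.92, 1.45]] + [[0.27, 0.17], [0.1, 0.06]]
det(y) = 0.61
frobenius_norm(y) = 1.86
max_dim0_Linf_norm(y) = 1.51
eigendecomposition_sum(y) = [[0.28, 0.09], [0.20, 0.06]] + [[0.32, -0.45], [-1.02, 1.45]]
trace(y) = 2.11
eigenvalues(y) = [0.35, 1.76]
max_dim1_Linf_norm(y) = 1.51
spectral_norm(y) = 1.82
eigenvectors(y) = [[-0.82,0.3],[-0.58,-0.96]]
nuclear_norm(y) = 2.16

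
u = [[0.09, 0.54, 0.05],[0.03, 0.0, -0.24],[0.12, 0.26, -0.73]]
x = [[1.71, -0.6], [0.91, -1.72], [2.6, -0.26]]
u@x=[[0.78, -1.0], [-0.57, 0.04], [-1.46, -0.33]]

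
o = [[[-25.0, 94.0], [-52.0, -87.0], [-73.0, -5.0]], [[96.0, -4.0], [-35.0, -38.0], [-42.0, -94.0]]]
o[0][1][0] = -52.0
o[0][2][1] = -5.0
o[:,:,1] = [[94.0, -87.0, -5.0], [-4.0, -38.0, -94.0]]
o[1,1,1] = -38.0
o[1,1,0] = -35.0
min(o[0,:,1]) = -87.0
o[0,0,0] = -25.0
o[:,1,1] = [-87.0, -38.0]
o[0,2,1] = -5.0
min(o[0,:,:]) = -87.0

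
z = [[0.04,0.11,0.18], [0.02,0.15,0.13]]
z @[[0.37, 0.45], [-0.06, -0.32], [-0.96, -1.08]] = [[-0.16, -0.21], [-0.13, -0.18]]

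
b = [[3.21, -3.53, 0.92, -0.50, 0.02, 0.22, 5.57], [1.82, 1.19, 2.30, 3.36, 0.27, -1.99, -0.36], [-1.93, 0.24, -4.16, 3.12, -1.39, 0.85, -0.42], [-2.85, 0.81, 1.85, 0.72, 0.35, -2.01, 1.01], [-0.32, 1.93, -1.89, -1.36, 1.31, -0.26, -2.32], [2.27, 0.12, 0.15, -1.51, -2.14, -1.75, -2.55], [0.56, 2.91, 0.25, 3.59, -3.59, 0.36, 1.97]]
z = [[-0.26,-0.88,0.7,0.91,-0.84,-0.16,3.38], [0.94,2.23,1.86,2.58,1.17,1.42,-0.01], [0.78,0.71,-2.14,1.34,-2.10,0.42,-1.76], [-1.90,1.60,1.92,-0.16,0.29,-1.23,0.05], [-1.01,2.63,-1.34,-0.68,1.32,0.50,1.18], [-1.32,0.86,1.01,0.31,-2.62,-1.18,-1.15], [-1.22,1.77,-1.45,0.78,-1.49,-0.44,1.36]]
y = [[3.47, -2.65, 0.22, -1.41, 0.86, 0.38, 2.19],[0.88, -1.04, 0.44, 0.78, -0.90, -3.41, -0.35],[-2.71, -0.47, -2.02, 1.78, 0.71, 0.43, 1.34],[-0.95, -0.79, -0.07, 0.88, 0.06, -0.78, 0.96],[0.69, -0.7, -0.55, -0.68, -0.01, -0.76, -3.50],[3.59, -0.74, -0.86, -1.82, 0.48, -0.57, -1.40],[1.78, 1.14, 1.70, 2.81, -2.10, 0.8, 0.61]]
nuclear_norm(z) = 22.57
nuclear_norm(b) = 34.35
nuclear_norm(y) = 24.11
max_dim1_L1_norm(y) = 11.18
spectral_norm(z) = 5.01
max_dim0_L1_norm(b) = 14.2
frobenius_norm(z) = 9.93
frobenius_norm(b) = 14.44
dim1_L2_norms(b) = [7.41, 5.05, 5.8, 4.23, 4.05, 4.65, 6.22]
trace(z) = 1.17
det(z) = 4.77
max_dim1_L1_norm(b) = 13.97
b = z + y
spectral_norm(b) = 8.46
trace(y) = 1.32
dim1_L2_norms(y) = [5.17, 3.9, 4.16, 1.96, 3.82, 4.47, 4.55]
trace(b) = 2.49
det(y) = 120.71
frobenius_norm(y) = 10.88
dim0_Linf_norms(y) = [3.59, 2.65, 2.02, 2.81, 2.1, 3.41, 3.5]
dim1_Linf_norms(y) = [3.47, 3.41, 2.71, 0.96, 3.5, 3.59, 2.81]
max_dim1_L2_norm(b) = 7.41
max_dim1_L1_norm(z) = 10.21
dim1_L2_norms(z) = [3.78, 4.4, 3.9, 3.39, 3.69, 3.63, 3.41]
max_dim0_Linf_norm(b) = 5.57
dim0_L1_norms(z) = [7.43, 10.68, 10.42, 6.76, 9.83, 5.35, 8.89]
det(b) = 25590.94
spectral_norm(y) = 6.99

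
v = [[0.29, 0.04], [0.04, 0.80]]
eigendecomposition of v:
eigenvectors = [[-1.0,-0.08], [0.08,-1.00]]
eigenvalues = [0.29, 0.8]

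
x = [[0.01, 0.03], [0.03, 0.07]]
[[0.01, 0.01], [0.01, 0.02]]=x @ [[0.24, 0.29], [0.09, 0.16]]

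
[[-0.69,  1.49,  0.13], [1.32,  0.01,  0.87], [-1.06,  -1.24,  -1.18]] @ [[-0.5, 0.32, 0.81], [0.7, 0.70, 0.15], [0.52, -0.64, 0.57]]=[[1.46, 0.74, -0.26], [-0.2, -0.13, 1.57], [-0.95, -0.45, -1.72]]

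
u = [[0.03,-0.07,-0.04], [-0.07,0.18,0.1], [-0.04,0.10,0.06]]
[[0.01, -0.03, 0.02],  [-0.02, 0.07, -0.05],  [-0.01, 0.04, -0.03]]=u@[[-0.51, -0.48, -0.37], [-0.58, -0.36, -0.42], [0.44, 0.99, 0.02]]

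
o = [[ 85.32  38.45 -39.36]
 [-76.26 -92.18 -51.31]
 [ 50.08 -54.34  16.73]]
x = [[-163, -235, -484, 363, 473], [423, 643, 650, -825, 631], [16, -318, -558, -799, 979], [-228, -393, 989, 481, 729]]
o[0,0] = 85.32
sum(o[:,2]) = -73.94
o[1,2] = -51.31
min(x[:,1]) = -393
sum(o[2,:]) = 12.469999999999995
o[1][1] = -92.18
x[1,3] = -825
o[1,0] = -76.26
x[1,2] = 650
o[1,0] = -76.26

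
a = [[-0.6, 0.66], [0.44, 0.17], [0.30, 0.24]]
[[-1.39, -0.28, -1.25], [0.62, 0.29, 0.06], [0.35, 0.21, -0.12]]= a@[[1.64, 0.61, 0.64], [-0.61, 0.13, -1.31]]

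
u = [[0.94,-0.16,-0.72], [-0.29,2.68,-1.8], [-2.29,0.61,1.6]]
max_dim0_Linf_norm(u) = 2.68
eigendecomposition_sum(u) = [[0.00-0.00j, -0.00+0.00j, 0j],[0.00-0.00j, -0.00+0.00j, 0j],[-0j, (-0+0j), 0j]] + [[(0.47-0.07j), -0.08+0.32j, (-0.36-0.18j)], [(-0.15-2.03j), 1.34+0.45j, (-0.9+1.48j)], [-1.15+0.01j, (0.31-0.74j), 0.80+0.56j]] + [[0.47+0.07j, -0.08-0.32j, -0.36+0.18j], [-0.15+2.03j, (1.34-0.45j), (-0.9-1.48j)], [(-1.15-0.01j), (0.31+0.74j), 0.80-0.56j]]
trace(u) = 5.22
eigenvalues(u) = [0j, (2.61+0.94j), (2.61-0.94j)]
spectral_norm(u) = 3.31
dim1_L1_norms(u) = [1.82, 4.77, 4.5]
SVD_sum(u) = [[0.21, 0.43, -0.52], [0.84, 1.77, -2.12], [-0.43, -0.9, 1.08]] + [[0.73, -0.59, -0.20], [-1.13, 0.91, 0.32], [-1.86, 1.51, 0.52]] + [[0.0, 0.00, 0.00], [-0.0, -0.00, -0.0], [0.0, 0.00, 0.0]]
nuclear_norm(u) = 6.34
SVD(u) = [[-0.21, 0.32, 0.92], [-0.87, -0.49, -0.03], [0.44, -0.81, 0.38]] @ diag([3.3088196442243545, 3.026879320325005, 0.0037606095053223593]) @ [[-0.29,-0.61,0.73], [0.76,-0.62,-0.21], [0.58,0.50,0.64]]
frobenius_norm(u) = 4.48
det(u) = 0.04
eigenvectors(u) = [[-0.58+0.00j, -0.02-0.20j, (-0.02+0.2j)], [(-0.5+0j), (-0.85+0j), -0.85-0.00j], [(-0.64+0j), -0.03+0.48j, (-0.03-0.48j)]]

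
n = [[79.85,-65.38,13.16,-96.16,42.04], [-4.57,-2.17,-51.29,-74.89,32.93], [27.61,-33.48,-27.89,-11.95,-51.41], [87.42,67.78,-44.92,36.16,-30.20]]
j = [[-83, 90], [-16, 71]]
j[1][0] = -16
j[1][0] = -16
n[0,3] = -96.16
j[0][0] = -83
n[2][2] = -27.89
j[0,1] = 90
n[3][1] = 67.78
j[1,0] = -16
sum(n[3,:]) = 116.24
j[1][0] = -16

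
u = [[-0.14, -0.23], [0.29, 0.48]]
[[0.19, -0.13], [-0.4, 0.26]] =u @ [[-0.51,-0.09], [-0.53,0.6]]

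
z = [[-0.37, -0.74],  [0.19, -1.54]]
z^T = [[-0.37, 0.19], [-0.74, -1.54]]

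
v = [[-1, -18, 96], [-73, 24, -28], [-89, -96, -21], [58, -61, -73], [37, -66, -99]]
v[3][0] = 58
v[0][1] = -18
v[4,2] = -99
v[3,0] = 58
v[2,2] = -21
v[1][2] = -28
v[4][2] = -99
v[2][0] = -89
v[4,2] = -99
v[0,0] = -1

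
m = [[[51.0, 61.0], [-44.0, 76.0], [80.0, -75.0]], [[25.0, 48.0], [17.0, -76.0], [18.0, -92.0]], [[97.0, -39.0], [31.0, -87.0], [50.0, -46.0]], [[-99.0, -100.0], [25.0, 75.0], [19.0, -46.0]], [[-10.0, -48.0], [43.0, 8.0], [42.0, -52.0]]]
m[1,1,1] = -76.0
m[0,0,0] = 51.0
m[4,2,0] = 42.0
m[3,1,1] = 75.0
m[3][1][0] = 25.0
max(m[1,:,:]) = 48.0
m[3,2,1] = -46.0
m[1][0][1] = 48.0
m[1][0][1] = 48.0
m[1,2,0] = 18.0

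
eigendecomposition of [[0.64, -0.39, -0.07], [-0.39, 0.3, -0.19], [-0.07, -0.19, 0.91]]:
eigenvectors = [[-0.53, -0.80, 0.3], [-0.82, 0.39, -0.41], [-0.21, 0.47, 0.86]]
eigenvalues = [0.0, 0.87, 0.98]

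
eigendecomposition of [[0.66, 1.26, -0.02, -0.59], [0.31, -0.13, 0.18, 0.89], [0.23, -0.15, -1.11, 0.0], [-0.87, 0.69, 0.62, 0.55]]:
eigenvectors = [[(0.2+0.48j),(0.2-0.48j),0.40+0.00j,(-0.38+0j)], [-0.39+0.23j,-0.39-0.23j,-0.40+0.00j,(0.43+0j)], [0.05+0.03j,0.05-0.03j,-0.63+0.00j,-0.81+0.00j], [-0.72+0.00j,(-0.72-0j),0.53+0.00j,-0.08+0.00j]]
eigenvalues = [(1.12+0.34j), (1.12-0.34j), (-1.35+0j), (-0.92+0j)]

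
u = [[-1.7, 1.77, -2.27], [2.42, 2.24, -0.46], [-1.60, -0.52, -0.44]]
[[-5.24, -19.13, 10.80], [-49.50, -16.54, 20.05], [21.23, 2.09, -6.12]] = u @ [[-10.16,4.19,5.72], [-10.82,-12.89,1.09], [1.48,-4.76,-8.19]]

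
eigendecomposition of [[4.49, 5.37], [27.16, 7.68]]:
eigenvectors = [[-0.45, -0.36], [0.89, -0.93]]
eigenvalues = [-6.1, 18.27]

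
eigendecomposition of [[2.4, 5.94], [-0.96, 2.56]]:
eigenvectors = [[(0.93+0j), (0.93-0j)], [0.01+0.37j, (0.01-0.37j)]]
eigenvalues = [(2.48+2.39j), (2.48-2.39j)]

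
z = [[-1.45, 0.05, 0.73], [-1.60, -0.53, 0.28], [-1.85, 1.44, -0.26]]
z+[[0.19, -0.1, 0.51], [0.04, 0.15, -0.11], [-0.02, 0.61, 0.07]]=[[-1.26,-0.05,1.24], [-1.56,-0.38,0.17], [-1.87,2.05,-0.19]]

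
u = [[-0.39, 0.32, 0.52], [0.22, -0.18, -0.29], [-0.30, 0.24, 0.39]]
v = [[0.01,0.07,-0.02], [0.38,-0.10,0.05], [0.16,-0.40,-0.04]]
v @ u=[[0.02,-0.01,-0.02],  [-0.19,0.15,0.25],  [-0.14,0.11,0.18]]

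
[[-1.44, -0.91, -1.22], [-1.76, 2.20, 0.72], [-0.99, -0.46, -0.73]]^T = [[-1.44, -1.76, -0.99], [-0.91, 2.20, -0.46], [-1.22, 0.72, -0.73]]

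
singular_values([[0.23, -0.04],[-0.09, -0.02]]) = [0.25, 0.03]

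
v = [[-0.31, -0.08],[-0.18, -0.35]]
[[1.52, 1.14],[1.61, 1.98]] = v @ [[-4.28, -2.54], [-2.39, -4.36]]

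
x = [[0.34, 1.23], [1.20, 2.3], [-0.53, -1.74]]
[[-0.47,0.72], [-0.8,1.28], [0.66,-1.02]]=x @ [[0.16, -0.12], [-0.43, 0.62]]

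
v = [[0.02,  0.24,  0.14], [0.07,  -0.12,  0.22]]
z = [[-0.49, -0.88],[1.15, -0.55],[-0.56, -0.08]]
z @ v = [[-0.07, -0.01, -0.26], [-0.02, 0.34, 0.04], [-0.02, -0.12, -0.10]]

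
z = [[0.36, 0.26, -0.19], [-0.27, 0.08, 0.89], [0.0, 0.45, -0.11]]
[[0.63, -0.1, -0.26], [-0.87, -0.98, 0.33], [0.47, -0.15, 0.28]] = z @ [[0.71, -0.46, -1.2],  [0.83, -0.62, 0.61],  [-0.84, -1.18, -0.05]]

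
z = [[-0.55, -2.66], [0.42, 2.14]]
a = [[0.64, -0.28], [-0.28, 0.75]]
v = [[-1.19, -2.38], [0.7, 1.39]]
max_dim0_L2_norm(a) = 0.8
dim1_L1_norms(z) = [3.21, 2.56]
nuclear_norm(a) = 1.39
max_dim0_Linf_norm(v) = 2.38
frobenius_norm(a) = 1.06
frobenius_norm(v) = 3.08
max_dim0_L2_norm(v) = 2.76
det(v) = 0.01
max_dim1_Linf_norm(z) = 2.66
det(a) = 0.40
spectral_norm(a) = 0.98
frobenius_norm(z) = 3.48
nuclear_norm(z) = 3.50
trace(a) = 1.39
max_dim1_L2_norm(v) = 2.66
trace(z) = 1.59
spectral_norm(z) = 3.48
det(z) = -0.06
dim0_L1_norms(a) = [0.92, 1.03]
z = v + a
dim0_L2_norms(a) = [0.7, 0.8]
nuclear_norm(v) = 3.09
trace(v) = 0.20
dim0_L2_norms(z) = [0.69, 3.41]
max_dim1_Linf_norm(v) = 2.38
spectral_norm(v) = 3.08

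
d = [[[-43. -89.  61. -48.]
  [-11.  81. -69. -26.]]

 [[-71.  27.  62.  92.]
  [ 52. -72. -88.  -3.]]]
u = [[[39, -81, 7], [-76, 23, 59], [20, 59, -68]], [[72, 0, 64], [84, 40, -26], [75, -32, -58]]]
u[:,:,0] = [[39, -76, 20], [72, 84, 75]]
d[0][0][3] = -48.0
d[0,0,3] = -48.0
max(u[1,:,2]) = 64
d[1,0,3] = 92.0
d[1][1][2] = -88.0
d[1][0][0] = -71.0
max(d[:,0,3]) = 92.0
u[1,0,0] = 72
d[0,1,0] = -11.0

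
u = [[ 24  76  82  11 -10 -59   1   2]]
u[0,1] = 76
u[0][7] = 2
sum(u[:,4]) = -10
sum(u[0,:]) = 127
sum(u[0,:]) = 127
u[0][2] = 82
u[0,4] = -10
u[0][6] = 1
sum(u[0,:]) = 127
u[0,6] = 1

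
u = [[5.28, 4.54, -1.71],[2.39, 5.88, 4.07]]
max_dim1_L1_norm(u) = 12.34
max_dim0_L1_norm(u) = 10.42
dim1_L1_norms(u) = [11.53, 12.34]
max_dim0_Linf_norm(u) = 5.88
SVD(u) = [[-0.68,-0.74],[-0.74,0.68]] @ diag([9.305990991225073, 4.654463628737235]) @ [[-0.57, -0.8, -0.2], [-0.49, 0.14, 0.86]]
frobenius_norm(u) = 10.41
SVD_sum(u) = [[3.61,5.01,1.24], [3.93,5.45,1.35]] + [[1.67, -0.47, -2.95], [-1.54, 0.43, 2.72]]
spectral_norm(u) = 9.31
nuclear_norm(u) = 13.96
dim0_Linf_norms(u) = [5.28, 5.88, 4.07]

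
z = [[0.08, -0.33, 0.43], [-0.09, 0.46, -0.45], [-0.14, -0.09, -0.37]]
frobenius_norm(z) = 0.94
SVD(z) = [[-0.62,0.06,0.78], [0.72,-0.34,0.60], [0.3,0.94,0.17]] @ diag([0.8838648311028887, 0.3248620880898392, 0.01573480414151132]) @ [[-0.18,0.58,-0.8], [-0.3,-0.8,-0.52], [-0.94,0.14,0.31]]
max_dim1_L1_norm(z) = 1.0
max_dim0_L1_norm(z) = 1.25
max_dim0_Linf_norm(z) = 0.46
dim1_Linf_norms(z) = [0.43, 0.46, 0.37]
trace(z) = 0.17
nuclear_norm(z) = 1.22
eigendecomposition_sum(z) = [[0.10, 0.07, 0.24],[-0.08, -0.05, -0.18],[-0.15, -0.11, -0.37]] + [[-0.03, -0.03, -0.01], [0.01, 0.00, 0.0], [0.01, 0.01, 0.00]] + [[0.01, -0.38, 0.20], [-0.02, 0.51, -0.27], [-0.0, 0.01, -0.0]]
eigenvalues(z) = [-0.32, -0.03, 0.52]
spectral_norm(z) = 0.88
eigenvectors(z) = [[-0.51, 0.93, 0.59], [0.38, -0.14, -0.81], [0.77, -0.34, -0.01]]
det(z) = 0.00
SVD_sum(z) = [[0.10, -0.32, 0.44], [-0.11, 0.37, -0.51], [-0.05, 0.15, -0.21]] + [[-0.01, -0.02, -0.01], [0.03, 0.09, 0.06], [-0.09, -0.24, -0.16]] + [[-0.01, 0.0, 0.0], [-0.01, 0.0, 0.00], [-0.00, 0.0, 0.00]]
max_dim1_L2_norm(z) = 0.65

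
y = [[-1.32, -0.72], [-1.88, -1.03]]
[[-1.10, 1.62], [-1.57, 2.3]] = y @ [[1.24, -1.82], [-0.74, 1.09]]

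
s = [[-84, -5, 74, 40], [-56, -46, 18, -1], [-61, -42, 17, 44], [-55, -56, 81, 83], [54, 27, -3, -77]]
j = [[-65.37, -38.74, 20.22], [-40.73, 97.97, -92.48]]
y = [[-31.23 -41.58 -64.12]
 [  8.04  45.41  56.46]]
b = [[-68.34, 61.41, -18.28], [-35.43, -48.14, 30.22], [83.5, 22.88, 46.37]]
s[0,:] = [-84, -5, 74, 40]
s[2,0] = -61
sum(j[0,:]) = -83.89000000000001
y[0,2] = -64.12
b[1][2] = 30.22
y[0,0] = -31.23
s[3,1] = -56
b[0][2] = -18.28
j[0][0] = -65.37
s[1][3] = -1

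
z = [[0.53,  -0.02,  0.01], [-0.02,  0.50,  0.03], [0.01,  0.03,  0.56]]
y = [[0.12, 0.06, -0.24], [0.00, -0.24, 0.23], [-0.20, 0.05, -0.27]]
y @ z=[[0.06, 0.02, -0.13], [0.01, -0.11, 0.12], [-0.11, 0.02, -0.15]]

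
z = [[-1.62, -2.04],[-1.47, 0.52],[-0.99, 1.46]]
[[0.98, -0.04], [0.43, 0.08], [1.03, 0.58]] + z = [[-0.64,  -2.08], [-1.04,  0.60], [0.04,  2.04]]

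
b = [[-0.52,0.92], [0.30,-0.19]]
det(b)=-0.177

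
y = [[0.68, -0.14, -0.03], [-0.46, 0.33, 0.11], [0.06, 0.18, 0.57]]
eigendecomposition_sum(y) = [[0.03,0.03,-0.01], [0.11,0.12,-0.03], [-0.06,-0.06,0.01]] + [[0.56, -0.21, -0.15],[-0.56, 0.21, 0.15],[-0.26, 0.1, 0.07]] + [[0.09, 0.04, 0.13], [-0.01, -0.0, -0.02], [0.37, 0.14, 0.49]]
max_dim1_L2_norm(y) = 0.69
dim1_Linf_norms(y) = [0.68, 0.46, 0.57]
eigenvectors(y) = [[0.21,  0.67,  0.25], [0.88,  -0.68,  -0.03], [-0.42,  -0.31,  0.97]]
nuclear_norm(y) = 1.64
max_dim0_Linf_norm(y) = 0.68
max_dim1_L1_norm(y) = 0.9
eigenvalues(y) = [0.16, 0.84, 0.58]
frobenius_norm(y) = 1.08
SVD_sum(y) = [[0.61, -0.26, -0.13], [-0.51, 0.22, 0.11], [-0.11, 0.05, 0.03]] + [[0.05, 0.04, 0.14],[0.01, 0.01, 0.04],[0.18, 0.16, 0.53]] + [[0.03, 0.08, -0.03], [0.03, 0.10, -0.04], [-0.01, -0.03, 0.01]]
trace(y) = 1.58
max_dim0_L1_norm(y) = 1.2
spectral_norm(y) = 0.89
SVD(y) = [[-0.76,  -0.24,  -0.60], [0.64,  -0.07,  -0.77], [0.14,  -0.97,  0.21]] @ diag([0.8869018265269198, 0.6064163235385777, 0.14854087871413807]) @ [[-0.9,0.39,0.2], [-0.31,-0.27,-0.91], [-0.3,-0.88,0.37]]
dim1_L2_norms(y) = [0.69, 0.58, 0.6]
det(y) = 0.08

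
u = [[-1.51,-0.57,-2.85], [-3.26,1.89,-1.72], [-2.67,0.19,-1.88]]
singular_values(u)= [5.8, 2.16, 0.55]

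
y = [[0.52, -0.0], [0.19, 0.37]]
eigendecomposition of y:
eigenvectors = [[0.00, 0.62],  [1.0, 0.78]]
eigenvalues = [0.37, 0.52]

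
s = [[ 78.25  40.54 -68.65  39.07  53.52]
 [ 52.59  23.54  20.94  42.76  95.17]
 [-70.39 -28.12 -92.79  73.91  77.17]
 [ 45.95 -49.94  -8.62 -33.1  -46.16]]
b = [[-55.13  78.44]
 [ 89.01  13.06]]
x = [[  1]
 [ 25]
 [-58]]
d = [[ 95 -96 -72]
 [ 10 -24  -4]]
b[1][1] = 13.06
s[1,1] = 23.54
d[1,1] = -24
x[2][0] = -58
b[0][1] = 78.44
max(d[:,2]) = -4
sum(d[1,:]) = -18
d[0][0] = 95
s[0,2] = -68.65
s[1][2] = 20.94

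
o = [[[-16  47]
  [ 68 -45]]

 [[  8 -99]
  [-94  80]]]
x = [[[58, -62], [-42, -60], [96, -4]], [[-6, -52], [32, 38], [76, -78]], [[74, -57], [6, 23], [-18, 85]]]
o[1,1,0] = -94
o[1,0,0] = 8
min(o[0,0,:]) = -16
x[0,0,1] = -62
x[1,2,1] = -78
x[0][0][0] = 58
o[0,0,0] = -16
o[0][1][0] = 68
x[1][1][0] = 32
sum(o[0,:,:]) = 54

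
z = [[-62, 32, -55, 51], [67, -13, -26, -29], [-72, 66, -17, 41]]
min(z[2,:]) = -72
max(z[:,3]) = 51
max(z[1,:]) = 67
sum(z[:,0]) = -67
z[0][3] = 51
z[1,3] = -29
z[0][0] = -62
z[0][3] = 51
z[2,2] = -17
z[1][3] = -29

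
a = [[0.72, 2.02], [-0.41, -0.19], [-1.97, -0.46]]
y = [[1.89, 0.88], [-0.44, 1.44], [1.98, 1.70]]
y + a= [[2.61,2.9], [-0.85,1.25], [0.01,1.24]]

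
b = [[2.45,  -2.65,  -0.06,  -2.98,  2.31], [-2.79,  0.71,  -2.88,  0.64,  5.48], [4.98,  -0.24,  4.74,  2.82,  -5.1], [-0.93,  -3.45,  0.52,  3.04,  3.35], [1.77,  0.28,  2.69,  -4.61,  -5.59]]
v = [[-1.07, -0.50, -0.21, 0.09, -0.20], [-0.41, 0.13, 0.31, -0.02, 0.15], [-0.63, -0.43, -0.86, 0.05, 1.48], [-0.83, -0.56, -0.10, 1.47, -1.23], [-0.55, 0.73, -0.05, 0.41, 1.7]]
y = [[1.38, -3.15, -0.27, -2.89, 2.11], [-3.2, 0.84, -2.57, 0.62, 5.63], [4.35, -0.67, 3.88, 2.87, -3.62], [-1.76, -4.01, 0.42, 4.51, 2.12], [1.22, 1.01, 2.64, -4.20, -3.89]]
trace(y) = 6.72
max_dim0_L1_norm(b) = 21.83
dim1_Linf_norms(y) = [3.15, 5.63, 4.35, 4.51, 4.2]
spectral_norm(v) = 2.72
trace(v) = 1.37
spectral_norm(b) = 12.87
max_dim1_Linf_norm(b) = 5.59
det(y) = 1608.20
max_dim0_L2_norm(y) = 8.3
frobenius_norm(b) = 15.87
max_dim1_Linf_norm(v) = 1.7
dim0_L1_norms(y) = [11.91, 9.68, 9.78, 15.09, 17.37]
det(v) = -0.59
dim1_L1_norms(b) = [10.45, 12.5, 17.88, 11.29, 14.94]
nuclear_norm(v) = 6.88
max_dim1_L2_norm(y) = 7.47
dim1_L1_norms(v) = [2.07, 1.02, 3.45, 4.19, 3.44]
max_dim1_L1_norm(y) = 15.39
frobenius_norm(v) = 3.73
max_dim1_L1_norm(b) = 17.88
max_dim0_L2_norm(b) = 10.19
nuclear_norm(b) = 28.62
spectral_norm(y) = 11.07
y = v + b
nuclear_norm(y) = 27.85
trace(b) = 5.35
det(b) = 949.82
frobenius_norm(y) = 14.72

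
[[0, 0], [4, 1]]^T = [[0, 4], [0, 1]]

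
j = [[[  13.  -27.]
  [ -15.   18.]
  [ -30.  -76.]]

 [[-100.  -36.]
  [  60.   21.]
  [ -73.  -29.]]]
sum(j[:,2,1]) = -105.0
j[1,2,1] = -29.0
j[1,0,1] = -36.0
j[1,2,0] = -73.0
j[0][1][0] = -15.0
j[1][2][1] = -29.0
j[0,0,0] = 13.0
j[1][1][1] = 21.0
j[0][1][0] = -15.0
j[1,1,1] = 21.0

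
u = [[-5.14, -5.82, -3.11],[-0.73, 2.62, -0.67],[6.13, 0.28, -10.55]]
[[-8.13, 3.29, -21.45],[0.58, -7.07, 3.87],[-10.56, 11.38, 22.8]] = u @ [[0.23, 1.87, 2.39], [0.58, -2.19, 1.96], [1.15, -0.05, -0.72]]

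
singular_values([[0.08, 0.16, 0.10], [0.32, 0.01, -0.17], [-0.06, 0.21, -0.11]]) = [0.36, 0.26, 0.17]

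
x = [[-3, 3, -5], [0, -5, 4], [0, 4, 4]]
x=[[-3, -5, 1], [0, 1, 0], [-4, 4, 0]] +[[0, 8, -6], [0, -6, 4], [4, 0, 4]]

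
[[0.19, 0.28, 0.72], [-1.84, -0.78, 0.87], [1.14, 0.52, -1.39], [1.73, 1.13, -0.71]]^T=[[0.19, -1.84, 1.14, 1.73], [0.28, -0.78, 0.52, 1.13], [0.72, 0.87, -1.39, -0.71]]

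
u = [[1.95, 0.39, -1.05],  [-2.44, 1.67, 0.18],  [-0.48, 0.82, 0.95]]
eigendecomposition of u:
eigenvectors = [[(0.28+0j), 0.22-0.33j, (0.22+0.33j)], [-0.83+0.00j, (0.74+0j), 0.74-0.00j], [-0.49+0.00j, 0.18-0.51j, 0.18+0.51j]]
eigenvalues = [(2.62+0j), (0.98+0.97j), (0.98-0.97j)]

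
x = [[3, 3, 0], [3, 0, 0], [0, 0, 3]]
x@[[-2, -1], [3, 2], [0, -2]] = [[3, 3], [-6, -3], [0, -6]]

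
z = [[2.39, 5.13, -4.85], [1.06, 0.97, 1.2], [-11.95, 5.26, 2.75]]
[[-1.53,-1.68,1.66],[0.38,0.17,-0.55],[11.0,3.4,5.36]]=z@ [[-0.61, -0.20, -0.41], [0.45, 0.04, 0.24], [0.49, 0.29, -0.29]]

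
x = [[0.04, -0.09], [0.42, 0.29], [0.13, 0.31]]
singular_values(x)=[0.59, 0.18]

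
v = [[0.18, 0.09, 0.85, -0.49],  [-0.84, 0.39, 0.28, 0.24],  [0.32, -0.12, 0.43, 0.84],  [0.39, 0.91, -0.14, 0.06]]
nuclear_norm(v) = 4.00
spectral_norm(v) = 1.01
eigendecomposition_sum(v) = [[-0.12+0.25j, (0.12+0.21j), 0.18-0.14j, -0.28-0.12j], [(-0.24+0.03j), -0.09+0.18j, 0.19+0.06j, -0.05-0.25j], [(-0-0.23j), -0.16-0.11j, (-0.08+0.17j), 0.25-0.02j], [0.26+0.15j, (0.23-0.11j), (-0.14-0.21j), (-0.14+0.29j)]] + [[(-0.12-0.25j),(0.12-0.21j),(0.18+0.14j),(-0.28+0.12j)],[-0.24-0.03j,(-0.09-0.18j),(0.19-0.06j),-0.05+0.25j],[(-0+0.23j),(-0.16+0.11j),(-0.08-0.17j),(0.25+0.02j)],[0.26-0.15j,0.23+0.11j,(-0.14+0.21j),(-0.14-0.29j)]] + [[(0.21+0.06j),(-0.07-0.25j),0.24-0.10j,(0.03-0.2j)], [(-0.18+0.17j),(0.29+0.08j),(-0.05+0.29j),0.17+0.15j], [0.16+0.21j,(0.1-0.29j),0.30+0.08j,0.17-0.17j], [(-0.07+0.18j),0.22-0.05j,0.07+0.22j,(0.17+0.04j)]] + [[(0.21-0.06j),(-0.07+0.25j),0.24+0.10j,(0.03+0.2j)], [(-0.18-0.17j),(0.29-0.08j),(-0.05-0.29j),(0.17-0.15j)], [(0.16-0.21j),(0.1+0.29j),(0.3-0.08j),(0.17+0.17j)], [(-0.07-0.18j),0.22+0.05j,(0.07-0.22j),(0.17-0.04j)]]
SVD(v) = [[-0.33, -0.82, 0.36, -0.29], [-0.34, -0.05, 0.29, 0.89], [-0.71, 0.54, 0.31, -0.34], [-0.53, -0.18, -0.83, 0.06]] @ diag([1.0074942506705433, 1.0018525866656172, 0.9993595007134627, 0.9950011647183893]) @ [[-0.2, -0.55, -0.60, -0.54], [0.0, -0.32, -0.46, 0.83], [-0.41, -0.64, 0.64, 0.11], [-0.89, 0.42, -0.15, 0.08]]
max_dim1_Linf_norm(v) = 0.91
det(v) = 1.00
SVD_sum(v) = [[0.07, 0.18, 0.20, 0.18], [0.07, 0.19, 0.20, 0.19], [0.15, 0.39, 0.43, 0.39], [0.11, 0.29, 0.32, 0.29]] + [[-0.00, 0.26, 0.38, -0.68], [-0.0, 0.02, 0.02, -0.04], [0.0, -0.17, -0.25, 0.45], [-0.0, 0.06, 0.08, -0.15]] + [[-0.15,-0.23,0.23,0.04], [-0.12,-0.19,0.19,0.03], [-0.13,-0.20,0.20,0.03], [0.34,0.53,-0.53,-0.09]] + [[0.26, -0.12, 0.04, -0.02],[-0.79, 0.37, -0.14, 0.07],[0.30, -0.14, 0.05, -0.03],[-0.05, 0.03, -0.01, 0.00]]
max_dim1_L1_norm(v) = 1.75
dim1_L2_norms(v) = [1.0, 1.0, 1.0, 1.0]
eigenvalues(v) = [(-0.44+0.9j), (-0.44-0.9j), (0.97+0.25j), (0.97-0.25j)]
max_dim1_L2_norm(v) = 1.0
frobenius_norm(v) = 2.00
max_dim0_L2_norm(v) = 1.0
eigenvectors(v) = [[(-0.03-0.53j), -0.03+0.53j, (0.38-0.28j), (0.38+0.28j)], [0.36-0.28j, (0.36+0.28j), 0.04+0.53j, (0.04-0.53j)], [0.22+0.38j, 0.22-0.38j, 0.56+0.00j, (0.56-0j)], [-0.57+0.00j, (-0.57-0j), 0.22+0.35j, 0.22-0.35j]]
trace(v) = 1.06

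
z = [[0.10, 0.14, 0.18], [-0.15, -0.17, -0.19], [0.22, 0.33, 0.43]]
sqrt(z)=[[0.26-0.09j, 0.22-0.04j, 0.25+0.02j], [(-0.37+0.36j), -0.24+0.17j, -0.24-0.07j], [(0.41-0.22j), (0.52-0.1j), (0.68+0.05j)]]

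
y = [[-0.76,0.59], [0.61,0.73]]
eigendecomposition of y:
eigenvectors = [[-0.94, -0.33], [0.34, -0.94]]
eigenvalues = [-0.97, 0.94]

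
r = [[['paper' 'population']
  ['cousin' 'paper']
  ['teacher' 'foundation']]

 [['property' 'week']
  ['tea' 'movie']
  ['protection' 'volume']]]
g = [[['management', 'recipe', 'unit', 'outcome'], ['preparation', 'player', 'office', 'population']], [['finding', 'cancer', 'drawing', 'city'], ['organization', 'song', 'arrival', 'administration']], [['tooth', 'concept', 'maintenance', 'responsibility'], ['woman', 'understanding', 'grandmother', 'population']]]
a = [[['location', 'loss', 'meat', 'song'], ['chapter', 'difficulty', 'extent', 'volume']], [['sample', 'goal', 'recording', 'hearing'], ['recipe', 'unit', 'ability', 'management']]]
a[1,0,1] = 'goal'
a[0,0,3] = 'song'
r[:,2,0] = ['teacher', 'protection']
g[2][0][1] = 'concept'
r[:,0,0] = ['paper', 'property']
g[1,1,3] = 'administration'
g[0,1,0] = 'preparation'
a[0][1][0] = 'chapter'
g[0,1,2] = 'office'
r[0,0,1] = 'population'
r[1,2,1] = 'volume'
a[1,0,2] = 'recording'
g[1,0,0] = 'finding'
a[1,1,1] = 'unit'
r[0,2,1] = 'foundation'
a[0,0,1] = 'loss'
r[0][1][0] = 'cousin'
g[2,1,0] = 'woman'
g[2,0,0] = 'tooth'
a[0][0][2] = 'meat'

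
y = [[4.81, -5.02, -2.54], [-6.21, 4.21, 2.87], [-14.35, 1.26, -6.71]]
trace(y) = 2.31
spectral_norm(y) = 17.37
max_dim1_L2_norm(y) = 15.89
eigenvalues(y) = [12.26, -8.75, -1.2]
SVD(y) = [[-0.29, 0.64, 0.71], [0.35, -0.62, 0.70], [0.89, 0.46, -0.05]] @ diag([17.369466159977815, 8.327831174575289, 0.8923414397849382]) @ [[-0.94, 0.23, -0.24], [0.04, -0.63, -0.78], [-0.33, -0.74, 0.58]]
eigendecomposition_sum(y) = [[6.46, -4.27, -1.51], [-6.89, 4.55, 1.61], [-5.35, 3.53, 1.25]] + [[-1.26,  -0.39,  -1.02], [1.57,  0.49,  1.28], [-9.83,  -3.03,  -7.98]] + [[-0.40, -0.37, -0.01], [-0.89, -0.82, -0.02], [0.83, 0.76, 0.02]]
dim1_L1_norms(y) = [12.37, 13.29, 22.32]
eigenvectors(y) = [[0.6, -0.13, -0.31], [-0.63, 0.16, -0.70], [-0.49, -0.98, 0.65]]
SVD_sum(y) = [[4.80, -1.2, 1.23], [-5.78, 1.44, -1.49], [-14.53, 3.62, -3.73]] + [[0.23, -3.35, -4.14], [-0.22, 3.23, 3.99], [0.16, -2.39, -2.96]] + [[-0.21, -0.47, 0.37],[-0.21, -0.46, 0.37],[0.01, 0.03, -0.02]]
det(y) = 129.08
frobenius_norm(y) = 19.28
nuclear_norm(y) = 26.59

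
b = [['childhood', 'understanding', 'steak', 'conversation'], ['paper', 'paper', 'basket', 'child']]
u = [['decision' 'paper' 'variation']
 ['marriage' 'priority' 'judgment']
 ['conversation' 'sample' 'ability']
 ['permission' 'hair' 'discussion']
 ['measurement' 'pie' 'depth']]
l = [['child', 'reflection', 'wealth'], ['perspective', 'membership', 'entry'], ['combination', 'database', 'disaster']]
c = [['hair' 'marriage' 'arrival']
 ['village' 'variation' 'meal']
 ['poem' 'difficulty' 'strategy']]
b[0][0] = 'childhood'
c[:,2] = ['arrival', 'meal', 'strategy']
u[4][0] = 'measurement'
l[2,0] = 'combination'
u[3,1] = 'hair'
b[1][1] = 'paper'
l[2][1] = 'database'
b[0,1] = 'understanding'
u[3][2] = 'discussion'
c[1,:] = ['village', 'variation', 'meal']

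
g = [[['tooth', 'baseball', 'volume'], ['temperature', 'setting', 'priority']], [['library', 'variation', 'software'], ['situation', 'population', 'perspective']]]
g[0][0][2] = 'volume'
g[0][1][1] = 'setting'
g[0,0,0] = 'tooth'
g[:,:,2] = [['volume', 'priority'], ['software', 'perspective']]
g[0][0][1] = 'baseball'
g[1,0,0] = 'library'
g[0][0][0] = 'tooth'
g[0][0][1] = 'baseball'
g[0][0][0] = 'tooth'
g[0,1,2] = 'priority'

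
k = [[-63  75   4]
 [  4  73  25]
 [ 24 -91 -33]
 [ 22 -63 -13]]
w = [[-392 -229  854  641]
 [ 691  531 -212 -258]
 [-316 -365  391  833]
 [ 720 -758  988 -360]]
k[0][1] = 75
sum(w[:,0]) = 703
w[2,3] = 833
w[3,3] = -360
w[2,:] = [-316, -365, 391, 833]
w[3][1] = -758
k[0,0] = -63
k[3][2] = -13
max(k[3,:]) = 22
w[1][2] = -212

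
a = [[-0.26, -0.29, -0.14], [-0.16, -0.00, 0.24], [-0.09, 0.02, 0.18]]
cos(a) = [[0.94, -0.04, 0.03], [-0.01, 0.97, -0.03], [-0.00, -0.01, 0.98]]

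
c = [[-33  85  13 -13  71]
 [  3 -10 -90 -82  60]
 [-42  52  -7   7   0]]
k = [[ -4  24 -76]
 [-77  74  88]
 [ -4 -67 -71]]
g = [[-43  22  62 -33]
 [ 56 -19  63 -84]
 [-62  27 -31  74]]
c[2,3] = 7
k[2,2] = -71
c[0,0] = -33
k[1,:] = [-77, 74, 88]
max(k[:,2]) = 88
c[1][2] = -90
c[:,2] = [13, -90, -7]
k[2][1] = -67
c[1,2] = -90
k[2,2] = -71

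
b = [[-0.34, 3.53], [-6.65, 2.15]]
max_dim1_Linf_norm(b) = 6.65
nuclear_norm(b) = 10.34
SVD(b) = [[-0.25, -0.97], [-0.97, 0.25]] @ diag([7.165730385411973, 3.1739262820020864]) @ [[0.91, -0.41], [-0.41, -0.91]]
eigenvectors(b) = [[-0.15+0.57j, (-0.15-0.57j)], [-0.81+0.00j, (-0.81-0j)]]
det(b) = 22.74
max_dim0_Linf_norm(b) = 6.65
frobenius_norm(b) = 7.84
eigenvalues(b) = [(0.9+4.68j), (0.9-4.68j)]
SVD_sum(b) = [[-1.61, 0.73], [-6.33, 2.86]] + [[1.27, 2.8], [-0.32, -0.71]]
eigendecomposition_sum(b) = [[(-0.17+2.46j), (1.76-0.34j)], [(-3.32+0.64j), (1.07+2.22j)]] + [[-0.17-2.46j,1.76+0.34j], [(-3.32-0.64j),1.07-2.22j]]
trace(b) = 1.81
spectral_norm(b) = 7.17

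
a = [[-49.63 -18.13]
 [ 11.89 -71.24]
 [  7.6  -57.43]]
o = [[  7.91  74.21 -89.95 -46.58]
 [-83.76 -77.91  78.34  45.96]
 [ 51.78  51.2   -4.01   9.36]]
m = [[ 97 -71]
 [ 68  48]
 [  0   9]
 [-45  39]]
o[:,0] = [7.91, -83.76, 51.78]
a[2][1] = -57.43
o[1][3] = 45.96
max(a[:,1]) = -18.13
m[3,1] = 39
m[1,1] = 48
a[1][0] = 11.89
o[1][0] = -83.76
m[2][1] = 9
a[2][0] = 7.6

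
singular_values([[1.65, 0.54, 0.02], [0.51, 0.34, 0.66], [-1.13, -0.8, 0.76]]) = [2.3, 0.97, 0.31]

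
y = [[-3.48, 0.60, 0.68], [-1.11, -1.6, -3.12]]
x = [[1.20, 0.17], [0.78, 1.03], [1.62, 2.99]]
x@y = [[-4.36,0.45,0.29], [-3.86,-1.18,-2.68], [-8.96,-3.81,-8.23]]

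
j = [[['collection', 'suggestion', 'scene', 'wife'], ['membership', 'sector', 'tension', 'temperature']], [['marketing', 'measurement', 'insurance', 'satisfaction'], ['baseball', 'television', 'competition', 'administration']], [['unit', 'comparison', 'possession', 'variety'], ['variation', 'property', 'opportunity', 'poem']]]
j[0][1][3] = 'temperature'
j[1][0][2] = 'insurance'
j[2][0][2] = 'possession'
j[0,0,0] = 'collection'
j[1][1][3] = 'administration'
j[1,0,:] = ['marketing', 'measurement', 'insurance', 'satisfaction']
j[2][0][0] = 'unit'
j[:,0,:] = [['collection', 'suggestion', 'scene', 'wife'], ['marketing', 'measurement', 'insurance', 'satisfaction'], ['unit', 'comparison', 'possession', 'variety']]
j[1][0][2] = 'insurance'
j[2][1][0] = 'variation'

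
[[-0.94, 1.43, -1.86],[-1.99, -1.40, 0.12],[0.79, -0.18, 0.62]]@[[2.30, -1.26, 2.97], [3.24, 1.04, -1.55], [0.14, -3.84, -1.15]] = [[2.21, 9.81, -2.87],[-9.10, 0.59, -3.88],[1.32, -3.56, 1.91]]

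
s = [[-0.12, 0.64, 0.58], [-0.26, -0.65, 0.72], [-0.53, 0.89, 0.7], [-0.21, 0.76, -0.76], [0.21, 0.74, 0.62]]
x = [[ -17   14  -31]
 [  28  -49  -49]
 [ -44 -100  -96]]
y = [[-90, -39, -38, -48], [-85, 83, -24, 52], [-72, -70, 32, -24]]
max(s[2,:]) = 0.89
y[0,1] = -39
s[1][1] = -0.647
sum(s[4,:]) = 1.572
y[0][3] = -48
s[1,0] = -0.263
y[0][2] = -38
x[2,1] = -100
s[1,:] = [-0.263, -0.647, 0.724]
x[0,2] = -31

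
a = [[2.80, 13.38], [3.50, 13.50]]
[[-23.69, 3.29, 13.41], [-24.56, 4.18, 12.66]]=a @ [[-0.96, 1.27, -1.28], [-1.57, -0.02, 1.27]]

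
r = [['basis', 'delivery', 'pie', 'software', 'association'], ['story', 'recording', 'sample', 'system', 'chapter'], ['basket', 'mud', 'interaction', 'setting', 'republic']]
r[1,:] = ['story', 'recording', 'sample', 'system', 'chapter']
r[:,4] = ['association', 'chapter', 'republic']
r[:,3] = ['software', 'system', 'setting']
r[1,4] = 'chapter'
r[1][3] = 'system'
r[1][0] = 'story'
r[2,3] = 'setting'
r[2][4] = 'republic'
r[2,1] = 'mud'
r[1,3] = 'system'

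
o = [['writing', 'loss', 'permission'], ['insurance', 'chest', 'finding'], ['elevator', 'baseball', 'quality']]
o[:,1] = ['loss', 'chest', 'baseball']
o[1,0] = 'insurance'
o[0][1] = 'loss'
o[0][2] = 'permission'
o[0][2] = 'permission'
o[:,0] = ['writing', 'insurance', 'elevator']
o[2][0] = 'elevator'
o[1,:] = ['insurance', 'chest', 'finding']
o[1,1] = 'chest'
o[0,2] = 'permission'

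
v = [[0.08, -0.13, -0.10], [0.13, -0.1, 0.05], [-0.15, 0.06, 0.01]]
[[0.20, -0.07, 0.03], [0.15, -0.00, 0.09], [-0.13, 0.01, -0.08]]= v @ [[0.46, 0.08, 0.45], [-1.03, 0.31, -0.19], [-0.3, 0.32, 0.32]]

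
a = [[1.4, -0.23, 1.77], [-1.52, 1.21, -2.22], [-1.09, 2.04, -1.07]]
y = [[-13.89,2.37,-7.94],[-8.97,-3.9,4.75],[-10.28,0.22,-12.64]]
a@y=[[-35.58,4.60,-34.58], [33.08,-8.81,45.88], [7.84,-10.77,31.87]]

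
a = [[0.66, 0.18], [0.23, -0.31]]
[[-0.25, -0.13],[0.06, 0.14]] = a @[[-0.27, -0.06],  [-0.39, -0.49]]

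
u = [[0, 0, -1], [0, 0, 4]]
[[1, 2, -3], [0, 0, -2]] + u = [[1, 2, -4], [0, 0, 2]]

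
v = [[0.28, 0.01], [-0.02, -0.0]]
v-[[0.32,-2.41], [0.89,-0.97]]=[[-0.04, 2.42], [-0.91, 0.97]]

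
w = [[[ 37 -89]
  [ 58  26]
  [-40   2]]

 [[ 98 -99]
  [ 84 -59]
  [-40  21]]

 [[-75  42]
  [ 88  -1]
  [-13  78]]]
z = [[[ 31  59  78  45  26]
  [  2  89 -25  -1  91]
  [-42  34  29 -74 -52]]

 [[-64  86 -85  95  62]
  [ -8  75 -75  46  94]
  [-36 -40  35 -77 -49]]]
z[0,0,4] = 26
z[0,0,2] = 78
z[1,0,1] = 86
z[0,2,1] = 34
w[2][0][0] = -75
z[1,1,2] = -75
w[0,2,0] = -40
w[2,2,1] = 78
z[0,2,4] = -52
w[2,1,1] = -1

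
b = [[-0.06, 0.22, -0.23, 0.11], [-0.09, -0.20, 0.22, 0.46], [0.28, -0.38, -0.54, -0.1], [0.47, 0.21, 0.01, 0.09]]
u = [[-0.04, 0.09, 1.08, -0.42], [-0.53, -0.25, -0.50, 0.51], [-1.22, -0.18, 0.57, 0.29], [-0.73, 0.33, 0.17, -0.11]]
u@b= [[0.1, -0.53, -0.56, -0.11], [0.15, 0.23, 0.34, -0.08], [0.39, -0.39, -0.06, -0.25], [0.01, -0.31, 0.15, 0.04]]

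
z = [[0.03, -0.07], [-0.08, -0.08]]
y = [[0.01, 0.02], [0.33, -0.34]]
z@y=[[-0.02, 0.02], [-0.03, 0.03]]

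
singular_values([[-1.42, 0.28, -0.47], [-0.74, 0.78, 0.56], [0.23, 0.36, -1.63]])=[1.8, 1.73, 0.64]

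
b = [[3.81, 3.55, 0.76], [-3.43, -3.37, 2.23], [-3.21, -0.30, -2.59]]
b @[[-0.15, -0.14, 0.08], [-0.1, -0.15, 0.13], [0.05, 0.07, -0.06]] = [[-0.89, -1.01, 0.72], [0.96, 1.14, -0.85], [0.38, 0.31, -0.14]]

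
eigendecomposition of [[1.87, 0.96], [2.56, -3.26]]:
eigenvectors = [[0.91, -0.17], [0.42, 0.99]]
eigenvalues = [2.31, -3.7]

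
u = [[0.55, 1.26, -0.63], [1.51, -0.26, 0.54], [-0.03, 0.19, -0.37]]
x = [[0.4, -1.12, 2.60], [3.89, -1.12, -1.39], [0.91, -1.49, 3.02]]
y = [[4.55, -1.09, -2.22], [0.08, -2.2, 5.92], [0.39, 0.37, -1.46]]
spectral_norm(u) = 1.65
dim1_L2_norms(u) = [1.51, 1.62, 0.42]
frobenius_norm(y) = 8.31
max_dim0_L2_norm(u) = 1.61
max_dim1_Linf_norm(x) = 3.89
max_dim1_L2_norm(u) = 1.62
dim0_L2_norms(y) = [4.57, 2.48, 6.49]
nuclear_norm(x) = 8.79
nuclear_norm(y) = 11.53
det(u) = 0.50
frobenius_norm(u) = 2.26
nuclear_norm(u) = 3.38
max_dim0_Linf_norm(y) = 5.92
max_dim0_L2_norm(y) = 6.49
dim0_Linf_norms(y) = [4.55, 2.2, 5.92]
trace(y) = 0.89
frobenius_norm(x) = 6.22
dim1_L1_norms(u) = [2.44, 2.31, 0.59]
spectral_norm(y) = 6.93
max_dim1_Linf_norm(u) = 1.51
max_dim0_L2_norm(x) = 4.22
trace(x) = 2.30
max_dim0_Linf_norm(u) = 1.51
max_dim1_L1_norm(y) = 8.2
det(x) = -0.03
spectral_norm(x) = 4.51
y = u @ x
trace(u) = -0.08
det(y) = 0.03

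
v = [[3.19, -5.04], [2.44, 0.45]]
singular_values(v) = [6.05, 2.27]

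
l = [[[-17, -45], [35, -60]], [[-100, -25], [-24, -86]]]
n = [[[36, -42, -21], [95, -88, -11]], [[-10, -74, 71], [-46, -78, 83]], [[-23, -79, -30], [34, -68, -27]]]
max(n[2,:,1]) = -68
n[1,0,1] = -74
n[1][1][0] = -46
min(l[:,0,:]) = -100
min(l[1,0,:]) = -100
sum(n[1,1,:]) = -41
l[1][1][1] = -86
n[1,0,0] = -10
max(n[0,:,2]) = -11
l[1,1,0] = -24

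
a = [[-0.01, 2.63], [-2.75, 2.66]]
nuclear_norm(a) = 6.00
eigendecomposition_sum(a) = [[-0.00+1.55j, (1.32-0.75j)], [(-1.38+0.78j), 1.33+0.79j]] + [[(-0-1.55j), 1.32+0.75j], [(-1.38-0.78j), (1.33-0.79j)]]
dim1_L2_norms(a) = [2.63, 3.83]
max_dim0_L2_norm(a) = 3.74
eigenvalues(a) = [(1.33+2.33j), (1.33-2.33j)]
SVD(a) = [[-0.51, -0.86],[-0.86, 0.51]] @ diag([4.33496815058327, 1.6622728817581844]) @ [[0.55, -0.84], [-0.84, -0.55]]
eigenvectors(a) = [[-0.35+0.61j,(-0.35-0.61j)], [-0.71+0.00j,-0.71-0.00j]]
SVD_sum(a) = [[-1.21, 1.85], [-2.04, 3.12]] + [[1.20,0.78], [-0.71,-0.46]]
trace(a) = 2.65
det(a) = 7.21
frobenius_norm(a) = 4.64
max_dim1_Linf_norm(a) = 2.75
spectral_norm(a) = 4.33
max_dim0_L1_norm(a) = 5.29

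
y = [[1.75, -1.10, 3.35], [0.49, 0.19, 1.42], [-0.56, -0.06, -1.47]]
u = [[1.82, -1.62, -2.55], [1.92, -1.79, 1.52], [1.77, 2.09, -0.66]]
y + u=[[3.57,-2.72,0.80], [2.41,-1.6,2.94], [1.21,2.03,-2.13]]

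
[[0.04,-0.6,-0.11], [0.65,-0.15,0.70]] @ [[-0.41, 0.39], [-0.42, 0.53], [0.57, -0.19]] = [[0.17, -0.28], [0.20, 0.04]]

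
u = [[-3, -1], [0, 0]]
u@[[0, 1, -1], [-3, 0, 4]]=[[3, -3, -1], [0, 0, 0]]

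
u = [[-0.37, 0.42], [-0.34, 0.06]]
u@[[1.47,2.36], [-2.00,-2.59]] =[[-1.38,-1.96], [-0.62,-0.96]]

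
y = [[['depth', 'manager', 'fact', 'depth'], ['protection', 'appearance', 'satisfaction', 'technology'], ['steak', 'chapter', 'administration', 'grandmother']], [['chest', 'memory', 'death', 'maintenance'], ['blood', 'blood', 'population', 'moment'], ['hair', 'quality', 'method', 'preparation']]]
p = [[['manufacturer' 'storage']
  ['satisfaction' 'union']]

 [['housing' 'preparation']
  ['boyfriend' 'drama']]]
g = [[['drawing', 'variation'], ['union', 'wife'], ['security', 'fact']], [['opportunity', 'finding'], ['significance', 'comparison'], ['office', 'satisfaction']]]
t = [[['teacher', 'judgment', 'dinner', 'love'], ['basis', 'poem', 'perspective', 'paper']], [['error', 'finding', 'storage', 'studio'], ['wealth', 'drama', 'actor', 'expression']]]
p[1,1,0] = 'boyfriend'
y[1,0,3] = 'maintenance'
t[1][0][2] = 'storage'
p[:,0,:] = [['manufacturer', 'storage'], ['housing', 'preparation']]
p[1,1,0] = 'boyfriend'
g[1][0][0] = 'opportunity'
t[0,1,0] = 'basis'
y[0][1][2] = 'satisfaction'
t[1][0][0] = 'error'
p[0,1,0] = 'satisfaction'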